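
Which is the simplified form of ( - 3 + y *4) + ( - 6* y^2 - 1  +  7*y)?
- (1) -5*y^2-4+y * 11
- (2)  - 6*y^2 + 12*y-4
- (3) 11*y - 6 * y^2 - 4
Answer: 3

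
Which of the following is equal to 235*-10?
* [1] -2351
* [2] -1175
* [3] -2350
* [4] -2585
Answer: 3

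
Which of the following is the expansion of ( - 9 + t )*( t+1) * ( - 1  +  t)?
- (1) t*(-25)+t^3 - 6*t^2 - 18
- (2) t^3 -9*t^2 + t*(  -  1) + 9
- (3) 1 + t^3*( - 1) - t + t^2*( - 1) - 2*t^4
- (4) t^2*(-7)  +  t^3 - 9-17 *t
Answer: 2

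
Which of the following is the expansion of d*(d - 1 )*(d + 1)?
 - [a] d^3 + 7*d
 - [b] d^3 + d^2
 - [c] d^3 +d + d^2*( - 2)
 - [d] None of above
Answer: d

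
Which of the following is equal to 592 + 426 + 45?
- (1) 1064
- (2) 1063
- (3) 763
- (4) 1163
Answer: 2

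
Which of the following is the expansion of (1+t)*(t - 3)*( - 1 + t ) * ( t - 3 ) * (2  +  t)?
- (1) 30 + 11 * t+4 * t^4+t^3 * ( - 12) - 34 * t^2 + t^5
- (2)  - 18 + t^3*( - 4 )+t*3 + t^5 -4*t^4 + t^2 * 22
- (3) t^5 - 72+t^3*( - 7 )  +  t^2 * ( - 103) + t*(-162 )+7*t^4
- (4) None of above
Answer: 2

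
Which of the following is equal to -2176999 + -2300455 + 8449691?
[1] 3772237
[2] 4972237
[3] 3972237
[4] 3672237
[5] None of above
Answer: 3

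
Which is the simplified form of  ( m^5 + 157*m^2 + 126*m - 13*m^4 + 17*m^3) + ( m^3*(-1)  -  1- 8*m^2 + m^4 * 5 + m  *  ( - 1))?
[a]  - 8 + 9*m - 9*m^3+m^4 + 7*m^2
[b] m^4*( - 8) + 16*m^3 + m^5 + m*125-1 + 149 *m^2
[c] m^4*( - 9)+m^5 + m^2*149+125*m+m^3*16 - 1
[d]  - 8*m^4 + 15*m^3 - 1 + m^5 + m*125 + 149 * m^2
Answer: b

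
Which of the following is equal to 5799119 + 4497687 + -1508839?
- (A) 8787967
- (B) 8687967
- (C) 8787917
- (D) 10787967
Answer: A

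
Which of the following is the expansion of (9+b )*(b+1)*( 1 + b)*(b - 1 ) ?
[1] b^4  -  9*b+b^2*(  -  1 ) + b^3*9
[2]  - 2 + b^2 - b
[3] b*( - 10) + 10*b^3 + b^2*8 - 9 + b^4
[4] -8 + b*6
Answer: 3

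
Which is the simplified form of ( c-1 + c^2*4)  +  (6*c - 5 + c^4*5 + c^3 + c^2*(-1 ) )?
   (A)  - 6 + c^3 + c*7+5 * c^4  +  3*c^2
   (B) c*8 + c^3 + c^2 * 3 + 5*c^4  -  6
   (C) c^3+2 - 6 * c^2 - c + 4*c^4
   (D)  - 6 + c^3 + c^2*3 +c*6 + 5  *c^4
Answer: A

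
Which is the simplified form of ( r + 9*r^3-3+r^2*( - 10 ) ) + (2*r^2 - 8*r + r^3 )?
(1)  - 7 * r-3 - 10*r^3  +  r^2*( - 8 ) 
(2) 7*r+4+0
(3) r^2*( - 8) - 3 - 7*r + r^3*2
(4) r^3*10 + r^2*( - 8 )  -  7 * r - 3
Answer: 4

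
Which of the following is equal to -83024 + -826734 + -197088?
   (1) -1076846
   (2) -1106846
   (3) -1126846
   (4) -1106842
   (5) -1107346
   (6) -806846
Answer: 2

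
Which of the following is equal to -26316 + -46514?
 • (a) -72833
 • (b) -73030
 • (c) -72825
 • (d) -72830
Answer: d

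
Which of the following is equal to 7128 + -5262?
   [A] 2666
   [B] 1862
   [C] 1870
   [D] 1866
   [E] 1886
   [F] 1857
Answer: D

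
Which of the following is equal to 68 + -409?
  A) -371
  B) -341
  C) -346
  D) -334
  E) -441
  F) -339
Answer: B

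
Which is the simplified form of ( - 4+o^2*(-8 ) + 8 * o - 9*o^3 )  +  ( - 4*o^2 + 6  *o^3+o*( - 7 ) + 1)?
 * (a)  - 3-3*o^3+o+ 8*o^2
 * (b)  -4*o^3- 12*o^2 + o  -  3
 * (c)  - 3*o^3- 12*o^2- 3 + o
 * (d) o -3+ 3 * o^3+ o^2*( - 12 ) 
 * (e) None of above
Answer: c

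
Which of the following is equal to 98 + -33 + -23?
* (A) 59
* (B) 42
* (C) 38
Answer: B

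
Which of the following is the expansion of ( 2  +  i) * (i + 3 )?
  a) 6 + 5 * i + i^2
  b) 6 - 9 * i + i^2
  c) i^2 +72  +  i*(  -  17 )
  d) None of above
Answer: a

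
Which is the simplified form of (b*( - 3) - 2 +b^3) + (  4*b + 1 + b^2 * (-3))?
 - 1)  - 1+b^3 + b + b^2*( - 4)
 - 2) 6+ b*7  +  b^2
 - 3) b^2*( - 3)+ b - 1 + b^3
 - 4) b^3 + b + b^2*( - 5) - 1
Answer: 3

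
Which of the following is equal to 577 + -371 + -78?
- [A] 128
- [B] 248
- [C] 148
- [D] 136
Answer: A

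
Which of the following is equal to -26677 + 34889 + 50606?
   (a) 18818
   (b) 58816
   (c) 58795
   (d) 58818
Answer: d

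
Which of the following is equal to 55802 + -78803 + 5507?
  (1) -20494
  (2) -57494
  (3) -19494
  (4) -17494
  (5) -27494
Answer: 4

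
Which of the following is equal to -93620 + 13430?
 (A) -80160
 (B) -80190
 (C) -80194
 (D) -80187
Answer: B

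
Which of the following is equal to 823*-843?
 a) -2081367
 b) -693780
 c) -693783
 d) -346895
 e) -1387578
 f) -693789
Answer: f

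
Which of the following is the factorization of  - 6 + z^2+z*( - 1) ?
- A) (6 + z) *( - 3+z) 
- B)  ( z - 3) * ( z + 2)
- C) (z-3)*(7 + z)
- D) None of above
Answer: B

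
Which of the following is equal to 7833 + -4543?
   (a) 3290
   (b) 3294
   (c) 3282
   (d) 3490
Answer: a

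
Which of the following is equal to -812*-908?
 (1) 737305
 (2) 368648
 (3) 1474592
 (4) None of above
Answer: 4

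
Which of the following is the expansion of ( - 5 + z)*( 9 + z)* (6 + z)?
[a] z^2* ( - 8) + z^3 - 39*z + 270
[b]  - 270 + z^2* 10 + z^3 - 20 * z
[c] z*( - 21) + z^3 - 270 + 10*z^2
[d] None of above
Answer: c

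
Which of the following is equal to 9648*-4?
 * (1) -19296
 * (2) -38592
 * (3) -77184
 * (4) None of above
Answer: 2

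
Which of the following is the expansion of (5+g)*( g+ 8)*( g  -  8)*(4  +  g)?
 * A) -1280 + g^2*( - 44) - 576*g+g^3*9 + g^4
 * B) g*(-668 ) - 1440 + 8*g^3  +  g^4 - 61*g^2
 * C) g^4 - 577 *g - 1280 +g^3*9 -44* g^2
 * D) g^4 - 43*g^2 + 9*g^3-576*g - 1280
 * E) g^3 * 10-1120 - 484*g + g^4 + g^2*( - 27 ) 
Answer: A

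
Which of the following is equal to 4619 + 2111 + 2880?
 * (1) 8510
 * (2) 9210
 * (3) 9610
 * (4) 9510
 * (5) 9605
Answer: 3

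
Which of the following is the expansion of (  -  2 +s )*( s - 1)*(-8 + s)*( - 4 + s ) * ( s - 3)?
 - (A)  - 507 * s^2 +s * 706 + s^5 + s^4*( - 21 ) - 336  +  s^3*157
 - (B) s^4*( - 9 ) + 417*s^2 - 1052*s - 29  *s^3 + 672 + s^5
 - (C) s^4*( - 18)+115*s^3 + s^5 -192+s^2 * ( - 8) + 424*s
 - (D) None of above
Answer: D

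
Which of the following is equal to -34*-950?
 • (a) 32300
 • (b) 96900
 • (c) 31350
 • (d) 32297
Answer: a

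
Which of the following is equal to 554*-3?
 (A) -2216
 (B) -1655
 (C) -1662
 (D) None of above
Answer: C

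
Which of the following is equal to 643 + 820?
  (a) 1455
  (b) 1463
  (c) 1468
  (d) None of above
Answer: b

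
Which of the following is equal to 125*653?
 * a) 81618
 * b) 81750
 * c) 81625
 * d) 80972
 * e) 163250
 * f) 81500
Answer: c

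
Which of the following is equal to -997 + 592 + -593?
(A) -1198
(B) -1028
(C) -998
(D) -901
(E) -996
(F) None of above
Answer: C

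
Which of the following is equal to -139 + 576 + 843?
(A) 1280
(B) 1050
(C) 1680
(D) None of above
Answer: A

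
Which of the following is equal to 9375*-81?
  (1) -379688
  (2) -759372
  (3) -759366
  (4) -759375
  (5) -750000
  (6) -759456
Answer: 4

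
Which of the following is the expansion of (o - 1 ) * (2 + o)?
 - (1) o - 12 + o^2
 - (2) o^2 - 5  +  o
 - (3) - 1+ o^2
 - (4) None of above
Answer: 4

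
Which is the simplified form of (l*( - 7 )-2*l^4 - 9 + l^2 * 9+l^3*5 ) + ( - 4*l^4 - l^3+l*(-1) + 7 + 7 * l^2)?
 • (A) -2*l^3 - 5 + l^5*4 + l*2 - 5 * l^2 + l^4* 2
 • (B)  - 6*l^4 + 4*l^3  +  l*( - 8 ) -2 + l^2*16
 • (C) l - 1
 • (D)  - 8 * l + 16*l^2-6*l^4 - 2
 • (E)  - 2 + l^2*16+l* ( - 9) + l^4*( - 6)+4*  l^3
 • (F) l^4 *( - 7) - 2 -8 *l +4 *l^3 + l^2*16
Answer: B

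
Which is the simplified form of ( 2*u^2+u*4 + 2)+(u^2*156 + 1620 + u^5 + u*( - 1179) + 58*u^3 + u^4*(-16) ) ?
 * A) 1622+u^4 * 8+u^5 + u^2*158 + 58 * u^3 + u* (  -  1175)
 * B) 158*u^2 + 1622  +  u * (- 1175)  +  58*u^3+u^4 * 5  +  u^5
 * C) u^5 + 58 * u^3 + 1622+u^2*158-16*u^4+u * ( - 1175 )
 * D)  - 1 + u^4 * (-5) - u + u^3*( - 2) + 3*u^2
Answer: C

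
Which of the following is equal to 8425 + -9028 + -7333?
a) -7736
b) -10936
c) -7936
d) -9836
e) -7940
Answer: c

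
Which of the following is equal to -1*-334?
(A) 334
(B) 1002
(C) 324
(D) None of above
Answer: A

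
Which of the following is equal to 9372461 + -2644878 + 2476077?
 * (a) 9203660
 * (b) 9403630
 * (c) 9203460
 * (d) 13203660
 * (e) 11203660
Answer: a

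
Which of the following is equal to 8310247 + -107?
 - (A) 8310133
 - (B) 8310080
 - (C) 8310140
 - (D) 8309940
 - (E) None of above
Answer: C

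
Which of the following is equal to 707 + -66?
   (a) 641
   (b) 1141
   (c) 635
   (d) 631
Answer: a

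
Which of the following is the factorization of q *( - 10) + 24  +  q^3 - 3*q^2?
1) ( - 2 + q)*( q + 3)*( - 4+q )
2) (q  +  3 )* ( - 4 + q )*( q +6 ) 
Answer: 1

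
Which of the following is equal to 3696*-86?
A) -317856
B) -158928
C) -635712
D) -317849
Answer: A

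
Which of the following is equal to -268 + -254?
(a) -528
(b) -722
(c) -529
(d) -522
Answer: d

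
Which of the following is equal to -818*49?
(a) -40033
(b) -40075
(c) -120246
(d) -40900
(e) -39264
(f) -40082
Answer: f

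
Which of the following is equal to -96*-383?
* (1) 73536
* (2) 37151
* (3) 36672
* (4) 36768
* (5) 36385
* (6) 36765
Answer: 4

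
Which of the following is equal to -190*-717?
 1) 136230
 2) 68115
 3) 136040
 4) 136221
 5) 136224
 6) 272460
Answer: 1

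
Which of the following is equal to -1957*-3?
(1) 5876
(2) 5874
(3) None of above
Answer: 3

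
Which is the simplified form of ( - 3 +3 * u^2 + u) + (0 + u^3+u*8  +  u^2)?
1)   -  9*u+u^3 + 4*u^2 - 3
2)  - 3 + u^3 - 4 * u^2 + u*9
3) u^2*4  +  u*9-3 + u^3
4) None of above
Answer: 3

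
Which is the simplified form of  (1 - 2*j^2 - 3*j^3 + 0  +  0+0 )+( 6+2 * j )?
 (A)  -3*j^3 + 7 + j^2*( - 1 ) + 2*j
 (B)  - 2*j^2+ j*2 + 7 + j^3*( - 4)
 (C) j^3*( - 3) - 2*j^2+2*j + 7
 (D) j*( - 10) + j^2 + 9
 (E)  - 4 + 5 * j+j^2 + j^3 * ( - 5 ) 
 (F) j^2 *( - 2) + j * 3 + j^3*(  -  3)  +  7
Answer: C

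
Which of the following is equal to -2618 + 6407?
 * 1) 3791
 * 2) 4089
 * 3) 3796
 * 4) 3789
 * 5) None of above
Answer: 4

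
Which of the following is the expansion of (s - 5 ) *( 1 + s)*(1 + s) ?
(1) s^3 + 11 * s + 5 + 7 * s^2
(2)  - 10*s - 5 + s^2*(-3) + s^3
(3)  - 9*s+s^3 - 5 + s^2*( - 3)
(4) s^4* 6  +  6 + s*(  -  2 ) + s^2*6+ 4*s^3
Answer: 3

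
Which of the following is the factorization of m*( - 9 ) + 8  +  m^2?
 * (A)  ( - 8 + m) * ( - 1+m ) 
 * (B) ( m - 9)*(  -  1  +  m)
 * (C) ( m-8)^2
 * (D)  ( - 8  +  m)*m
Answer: A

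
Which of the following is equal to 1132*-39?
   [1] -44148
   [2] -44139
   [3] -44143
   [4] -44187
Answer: 1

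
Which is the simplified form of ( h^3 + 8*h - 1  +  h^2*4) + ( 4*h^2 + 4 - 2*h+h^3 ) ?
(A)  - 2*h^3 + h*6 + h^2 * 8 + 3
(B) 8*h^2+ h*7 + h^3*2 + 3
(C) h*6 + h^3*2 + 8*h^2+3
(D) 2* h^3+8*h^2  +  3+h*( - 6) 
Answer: C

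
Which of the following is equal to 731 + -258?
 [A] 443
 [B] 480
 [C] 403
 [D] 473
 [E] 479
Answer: D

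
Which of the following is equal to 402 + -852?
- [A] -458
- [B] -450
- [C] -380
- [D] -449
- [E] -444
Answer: B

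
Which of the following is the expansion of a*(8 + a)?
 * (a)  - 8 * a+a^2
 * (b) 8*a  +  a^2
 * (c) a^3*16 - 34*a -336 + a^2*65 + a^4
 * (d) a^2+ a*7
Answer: b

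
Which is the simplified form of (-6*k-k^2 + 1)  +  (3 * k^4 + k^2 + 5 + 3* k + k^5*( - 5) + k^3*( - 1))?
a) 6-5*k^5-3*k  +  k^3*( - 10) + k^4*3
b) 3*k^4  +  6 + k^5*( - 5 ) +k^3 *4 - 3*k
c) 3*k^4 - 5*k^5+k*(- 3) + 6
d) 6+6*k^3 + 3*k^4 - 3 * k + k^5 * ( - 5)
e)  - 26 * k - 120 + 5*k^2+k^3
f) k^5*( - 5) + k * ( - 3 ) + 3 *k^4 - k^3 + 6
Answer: f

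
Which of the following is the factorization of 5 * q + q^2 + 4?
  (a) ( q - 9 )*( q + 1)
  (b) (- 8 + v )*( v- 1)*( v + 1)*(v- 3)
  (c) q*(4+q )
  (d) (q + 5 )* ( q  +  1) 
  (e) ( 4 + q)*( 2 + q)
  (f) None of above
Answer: f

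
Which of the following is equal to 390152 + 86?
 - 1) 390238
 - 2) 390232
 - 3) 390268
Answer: 1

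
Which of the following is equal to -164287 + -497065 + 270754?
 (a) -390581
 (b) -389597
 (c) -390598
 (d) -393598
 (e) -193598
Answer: c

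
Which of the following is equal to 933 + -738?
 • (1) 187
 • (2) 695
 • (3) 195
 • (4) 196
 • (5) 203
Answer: 3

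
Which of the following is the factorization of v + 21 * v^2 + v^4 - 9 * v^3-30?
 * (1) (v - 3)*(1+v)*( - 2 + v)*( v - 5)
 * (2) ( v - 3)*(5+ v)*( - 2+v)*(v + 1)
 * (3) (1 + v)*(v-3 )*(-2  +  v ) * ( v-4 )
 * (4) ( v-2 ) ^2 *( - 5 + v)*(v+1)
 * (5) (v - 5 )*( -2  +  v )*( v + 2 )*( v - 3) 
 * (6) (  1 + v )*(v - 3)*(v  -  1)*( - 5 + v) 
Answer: 1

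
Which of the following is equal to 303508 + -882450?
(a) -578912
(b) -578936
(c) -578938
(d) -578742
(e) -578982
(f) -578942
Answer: f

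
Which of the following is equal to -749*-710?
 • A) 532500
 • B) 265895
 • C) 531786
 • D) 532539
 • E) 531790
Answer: E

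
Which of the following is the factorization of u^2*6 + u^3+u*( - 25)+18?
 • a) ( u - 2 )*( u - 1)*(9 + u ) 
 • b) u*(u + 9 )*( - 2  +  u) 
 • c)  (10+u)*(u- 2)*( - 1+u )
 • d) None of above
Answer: a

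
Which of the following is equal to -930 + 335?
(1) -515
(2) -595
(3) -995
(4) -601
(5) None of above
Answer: 2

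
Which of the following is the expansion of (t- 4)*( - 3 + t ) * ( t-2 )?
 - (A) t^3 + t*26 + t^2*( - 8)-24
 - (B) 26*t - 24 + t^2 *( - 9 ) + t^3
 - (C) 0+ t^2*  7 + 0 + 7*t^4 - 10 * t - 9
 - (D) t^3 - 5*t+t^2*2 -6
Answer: B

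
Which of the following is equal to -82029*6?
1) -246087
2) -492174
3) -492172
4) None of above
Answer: 2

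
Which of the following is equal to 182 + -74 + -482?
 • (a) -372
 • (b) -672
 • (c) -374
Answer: c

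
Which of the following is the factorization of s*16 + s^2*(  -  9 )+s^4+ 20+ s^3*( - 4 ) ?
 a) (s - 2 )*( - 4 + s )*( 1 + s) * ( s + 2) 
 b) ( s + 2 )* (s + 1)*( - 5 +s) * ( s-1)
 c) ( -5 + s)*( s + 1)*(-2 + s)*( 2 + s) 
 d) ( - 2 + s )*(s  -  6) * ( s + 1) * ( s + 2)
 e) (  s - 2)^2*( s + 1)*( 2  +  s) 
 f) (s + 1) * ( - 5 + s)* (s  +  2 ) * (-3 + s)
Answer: c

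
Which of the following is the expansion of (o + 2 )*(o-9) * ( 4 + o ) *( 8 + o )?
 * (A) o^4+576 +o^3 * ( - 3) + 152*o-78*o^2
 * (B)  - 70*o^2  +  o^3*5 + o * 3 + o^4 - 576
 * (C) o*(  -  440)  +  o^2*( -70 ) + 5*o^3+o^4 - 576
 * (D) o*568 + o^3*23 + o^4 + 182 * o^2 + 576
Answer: C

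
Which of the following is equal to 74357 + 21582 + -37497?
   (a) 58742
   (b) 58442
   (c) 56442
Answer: b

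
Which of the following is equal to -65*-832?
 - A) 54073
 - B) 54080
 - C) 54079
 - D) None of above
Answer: B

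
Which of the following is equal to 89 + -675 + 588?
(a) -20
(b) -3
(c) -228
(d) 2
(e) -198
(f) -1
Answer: d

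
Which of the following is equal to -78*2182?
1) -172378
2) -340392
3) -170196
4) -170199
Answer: 3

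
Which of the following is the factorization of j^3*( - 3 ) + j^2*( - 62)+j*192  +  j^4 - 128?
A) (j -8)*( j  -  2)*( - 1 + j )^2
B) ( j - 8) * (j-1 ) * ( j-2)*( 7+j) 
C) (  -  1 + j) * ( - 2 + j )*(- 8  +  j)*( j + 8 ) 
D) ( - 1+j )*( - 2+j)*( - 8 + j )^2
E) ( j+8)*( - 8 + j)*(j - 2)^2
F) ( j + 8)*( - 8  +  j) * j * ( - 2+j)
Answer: C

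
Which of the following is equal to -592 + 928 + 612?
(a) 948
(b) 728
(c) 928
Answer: a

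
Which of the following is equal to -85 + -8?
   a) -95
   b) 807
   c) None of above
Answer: c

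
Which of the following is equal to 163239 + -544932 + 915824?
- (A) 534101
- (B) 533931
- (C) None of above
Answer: C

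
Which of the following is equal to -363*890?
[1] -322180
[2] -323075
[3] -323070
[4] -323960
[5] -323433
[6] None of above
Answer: 3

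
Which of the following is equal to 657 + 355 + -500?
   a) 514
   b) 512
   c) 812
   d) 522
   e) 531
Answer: b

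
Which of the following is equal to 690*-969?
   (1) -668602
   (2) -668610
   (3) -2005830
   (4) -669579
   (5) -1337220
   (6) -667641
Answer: 2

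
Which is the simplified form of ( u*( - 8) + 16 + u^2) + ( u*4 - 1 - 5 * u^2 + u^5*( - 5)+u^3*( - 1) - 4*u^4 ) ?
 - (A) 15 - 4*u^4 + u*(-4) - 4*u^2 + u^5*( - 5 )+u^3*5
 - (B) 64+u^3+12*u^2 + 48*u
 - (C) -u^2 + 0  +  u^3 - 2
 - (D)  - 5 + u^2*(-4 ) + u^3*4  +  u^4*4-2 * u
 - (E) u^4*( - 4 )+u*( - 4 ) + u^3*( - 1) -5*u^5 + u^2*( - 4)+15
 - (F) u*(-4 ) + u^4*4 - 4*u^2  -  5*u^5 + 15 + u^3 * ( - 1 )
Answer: E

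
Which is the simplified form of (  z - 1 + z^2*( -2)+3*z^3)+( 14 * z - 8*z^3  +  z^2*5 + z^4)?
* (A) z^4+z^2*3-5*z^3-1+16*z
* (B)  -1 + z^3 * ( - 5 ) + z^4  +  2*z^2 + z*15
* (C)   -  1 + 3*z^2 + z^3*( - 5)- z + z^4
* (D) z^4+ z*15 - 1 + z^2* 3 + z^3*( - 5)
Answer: D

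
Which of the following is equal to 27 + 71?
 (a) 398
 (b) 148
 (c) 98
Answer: c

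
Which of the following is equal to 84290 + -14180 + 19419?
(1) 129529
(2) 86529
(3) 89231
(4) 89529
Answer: 4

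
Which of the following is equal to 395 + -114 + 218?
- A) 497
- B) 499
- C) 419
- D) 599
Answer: B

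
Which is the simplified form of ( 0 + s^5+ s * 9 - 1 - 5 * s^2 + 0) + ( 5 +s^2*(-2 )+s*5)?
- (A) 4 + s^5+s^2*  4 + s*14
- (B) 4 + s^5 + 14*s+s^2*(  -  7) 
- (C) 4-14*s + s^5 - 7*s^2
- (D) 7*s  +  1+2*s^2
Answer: B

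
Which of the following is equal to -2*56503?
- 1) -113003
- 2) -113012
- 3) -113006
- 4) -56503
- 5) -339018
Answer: 3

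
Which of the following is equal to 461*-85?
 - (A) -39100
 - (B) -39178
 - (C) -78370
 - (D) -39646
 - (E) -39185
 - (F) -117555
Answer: E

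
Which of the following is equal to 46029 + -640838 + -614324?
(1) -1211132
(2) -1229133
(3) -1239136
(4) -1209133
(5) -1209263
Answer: 4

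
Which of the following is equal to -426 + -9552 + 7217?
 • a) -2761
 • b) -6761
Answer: a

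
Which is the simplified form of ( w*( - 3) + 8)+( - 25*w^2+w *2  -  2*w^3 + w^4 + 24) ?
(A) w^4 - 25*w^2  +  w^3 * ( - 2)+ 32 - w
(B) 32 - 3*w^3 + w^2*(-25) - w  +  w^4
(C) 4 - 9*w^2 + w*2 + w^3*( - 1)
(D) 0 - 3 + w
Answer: A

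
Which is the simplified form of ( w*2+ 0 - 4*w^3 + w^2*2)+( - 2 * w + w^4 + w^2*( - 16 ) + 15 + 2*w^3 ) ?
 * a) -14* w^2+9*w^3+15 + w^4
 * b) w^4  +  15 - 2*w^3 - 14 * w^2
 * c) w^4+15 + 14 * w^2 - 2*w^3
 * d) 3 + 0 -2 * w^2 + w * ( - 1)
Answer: b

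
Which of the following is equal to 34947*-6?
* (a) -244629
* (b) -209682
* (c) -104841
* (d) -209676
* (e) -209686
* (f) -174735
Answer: b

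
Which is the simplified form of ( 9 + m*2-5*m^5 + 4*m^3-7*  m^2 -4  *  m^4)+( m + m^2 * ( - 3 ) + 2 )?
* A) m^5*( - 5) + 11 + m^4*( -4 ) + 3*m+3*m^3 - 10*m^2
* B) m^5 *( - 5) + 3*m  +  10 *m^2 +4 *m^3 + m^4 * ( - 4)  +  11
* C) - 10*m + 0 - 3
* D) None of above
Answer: D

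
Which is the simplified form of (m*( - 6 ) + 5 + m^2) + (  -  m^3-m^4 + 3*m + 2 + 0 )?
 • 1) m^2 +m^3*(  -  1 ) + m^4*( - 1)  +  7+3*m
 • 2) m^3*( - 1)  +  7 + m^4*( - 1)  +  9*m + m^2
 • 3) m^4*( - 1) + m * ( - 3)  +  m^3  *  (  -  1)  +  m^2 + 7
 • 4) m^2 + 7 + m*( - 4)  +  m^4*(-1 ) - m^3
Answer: 3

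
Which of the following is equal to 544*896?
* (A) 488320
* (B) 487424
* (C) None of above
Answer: B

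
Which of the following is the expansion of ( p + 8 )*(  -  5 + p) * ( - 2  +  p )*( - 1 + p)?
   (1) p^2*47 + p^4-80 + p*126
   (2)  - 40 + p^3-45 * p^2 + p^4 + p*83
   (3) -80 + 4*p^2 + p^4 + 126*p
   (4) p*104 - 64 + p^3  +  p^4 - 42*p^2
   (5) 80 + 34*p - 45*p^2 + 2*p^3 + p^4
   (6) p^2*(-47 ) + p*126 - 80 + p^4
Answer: 6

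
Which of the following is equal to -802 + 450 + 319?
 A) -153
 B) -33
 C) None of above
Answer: B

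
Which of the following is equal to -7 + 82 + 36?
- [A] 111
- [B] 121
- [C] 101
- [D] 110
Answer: A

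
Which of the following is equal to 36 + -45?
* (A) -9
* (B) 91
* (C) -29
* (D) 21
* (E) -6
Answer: A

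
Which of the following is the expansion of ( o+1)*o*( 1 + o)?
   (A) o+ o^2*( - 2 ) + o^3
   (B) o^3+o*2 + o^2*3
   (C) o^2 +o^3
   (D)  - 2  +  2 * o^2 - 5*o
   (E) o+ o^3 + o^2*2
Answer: E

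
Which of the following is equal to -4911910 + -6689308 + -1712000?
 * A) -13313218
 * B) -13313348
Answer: A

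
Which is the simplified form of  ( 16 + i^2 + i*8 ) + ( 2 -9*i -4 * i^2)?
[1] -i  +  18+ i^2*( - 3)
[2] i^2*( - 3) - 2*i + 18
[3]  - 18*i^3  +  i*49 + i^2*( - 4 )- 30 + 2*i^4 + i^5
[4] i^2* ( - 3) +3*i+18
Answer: 1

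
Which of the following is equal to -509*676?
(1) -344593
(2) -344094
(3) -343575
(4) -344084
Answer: 4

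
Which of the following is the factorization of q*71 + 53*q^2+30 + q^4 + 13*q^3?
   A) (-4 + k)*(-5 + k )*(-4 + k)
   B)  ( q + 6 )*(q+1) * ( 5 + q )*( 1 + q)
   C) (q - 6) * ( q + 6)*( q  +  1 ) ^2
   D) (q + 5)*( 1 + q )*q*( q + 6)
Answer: B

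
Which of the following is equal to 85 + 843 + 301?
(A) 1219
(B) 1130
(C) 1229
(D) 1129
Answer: C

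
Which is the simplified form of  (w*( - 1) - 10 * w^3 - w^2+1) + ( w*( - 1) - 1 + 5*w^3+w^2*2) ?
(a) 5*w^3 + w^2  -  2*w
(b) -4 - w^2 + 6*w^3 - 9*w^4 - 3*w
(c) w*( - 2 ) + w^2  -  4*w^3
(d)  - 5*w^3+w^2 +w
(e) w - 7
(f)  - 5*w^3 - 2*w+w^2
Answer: f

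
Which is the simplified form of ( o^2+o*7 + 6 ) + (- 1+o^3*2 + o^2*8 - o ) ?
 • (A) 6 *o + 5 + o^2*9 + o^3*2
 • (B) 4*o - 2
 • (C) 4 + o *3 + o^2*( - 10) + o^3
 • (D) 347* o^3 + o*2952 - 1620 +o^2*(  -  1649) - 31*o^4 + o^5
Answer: A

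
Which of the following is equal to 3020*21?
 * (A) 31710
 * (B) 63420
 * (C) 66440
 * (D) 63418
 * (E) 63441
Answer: B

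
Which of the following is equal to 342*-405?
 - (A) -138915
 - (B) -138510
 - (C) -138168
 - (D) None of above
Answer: B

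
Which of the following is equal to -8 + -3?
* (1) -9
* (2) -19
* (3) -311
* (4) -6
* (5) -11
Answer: 5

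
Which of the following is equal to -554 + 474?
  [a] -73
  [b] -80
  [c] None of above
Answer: b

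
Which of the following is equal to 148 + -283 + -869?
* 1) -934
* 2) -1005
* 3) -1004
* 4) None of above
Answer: 3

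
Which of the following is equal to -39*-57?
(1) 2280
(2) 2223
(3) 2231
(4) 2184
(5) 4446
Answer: 2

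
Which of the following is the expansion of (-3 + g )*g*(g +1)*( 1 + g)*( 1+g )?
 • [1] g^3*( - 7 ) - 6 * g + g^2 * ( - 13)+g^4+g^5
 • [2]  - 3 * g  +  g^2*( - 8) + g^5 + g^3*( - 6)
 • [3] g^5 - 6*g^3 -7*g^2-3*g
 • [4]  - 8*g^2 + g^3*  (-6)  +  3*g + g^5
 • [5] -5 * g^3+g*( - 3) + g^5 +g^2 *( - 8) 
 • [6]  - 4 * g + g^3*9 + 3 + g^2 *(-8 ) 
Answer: 2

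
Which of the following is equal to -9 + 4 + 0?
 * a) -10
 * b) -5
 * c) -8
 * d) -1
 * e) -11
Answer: b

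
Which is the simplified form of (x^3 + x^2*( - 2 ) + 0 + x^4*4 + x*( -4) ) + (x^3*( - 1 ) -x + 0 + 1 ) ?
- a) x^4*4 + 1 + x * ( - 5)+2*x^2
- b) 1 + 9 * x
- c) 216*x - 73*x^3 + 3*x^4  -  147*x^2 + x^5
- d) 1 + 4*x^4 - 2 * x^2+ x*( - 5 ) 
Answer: d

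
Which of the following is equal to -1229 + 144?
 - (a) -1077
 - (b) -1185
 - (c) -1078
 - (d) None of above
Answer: d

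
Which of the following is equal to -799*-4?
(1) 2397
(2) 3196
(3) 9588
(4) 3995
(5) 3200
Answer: 2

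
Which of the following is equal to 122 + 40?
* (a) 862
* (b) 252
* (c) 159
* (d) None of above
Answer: d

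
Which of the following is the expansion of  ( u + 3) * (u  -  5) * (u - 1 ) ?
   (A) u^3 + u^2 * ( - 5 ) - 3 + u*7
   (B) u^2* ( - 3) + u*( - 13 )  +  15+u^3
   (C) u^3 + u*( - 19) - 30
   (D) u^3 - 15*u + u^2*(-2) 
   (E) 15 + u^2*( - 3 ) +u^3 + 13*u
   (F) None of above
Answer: B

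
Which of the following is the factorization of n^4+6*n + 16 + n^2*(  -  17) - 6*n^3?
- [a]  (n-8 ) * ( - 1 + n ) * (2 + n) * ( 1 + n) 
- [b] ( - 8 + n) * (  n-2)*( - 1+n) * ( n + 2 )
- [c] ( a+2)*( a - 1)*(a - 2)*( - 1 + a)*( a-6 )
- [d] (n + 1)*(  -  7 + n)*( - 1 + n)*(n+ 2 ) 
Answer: a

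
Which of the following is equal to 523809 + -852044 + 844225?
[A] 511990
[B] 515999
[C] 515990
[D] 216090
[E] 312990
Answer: C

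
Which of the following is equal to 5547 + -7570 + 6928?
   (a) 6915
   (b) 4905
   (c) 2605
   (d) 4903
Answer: b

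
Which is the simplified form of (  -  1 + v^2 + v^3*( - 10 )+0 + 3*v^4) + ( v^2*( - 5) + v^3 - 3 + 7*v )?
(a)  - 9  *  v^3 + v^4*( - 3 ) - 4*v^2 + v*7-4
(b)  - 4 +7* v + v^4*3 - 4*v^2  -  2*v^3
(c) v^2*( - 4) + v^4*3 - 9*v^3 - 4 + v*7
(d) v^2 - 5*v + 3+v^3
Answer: c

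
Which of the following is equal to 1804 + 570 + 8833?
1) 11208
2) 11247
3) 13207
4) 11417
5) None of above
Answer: 5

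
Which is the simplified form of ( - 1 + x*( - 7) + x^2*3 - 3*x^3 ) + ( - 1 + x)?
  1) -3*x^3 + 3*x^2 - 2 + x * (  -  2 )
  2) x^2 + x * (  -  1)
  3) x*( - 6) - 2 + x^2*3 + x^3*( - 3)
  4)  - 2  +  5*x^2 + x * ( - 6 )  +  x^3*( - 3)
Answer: 3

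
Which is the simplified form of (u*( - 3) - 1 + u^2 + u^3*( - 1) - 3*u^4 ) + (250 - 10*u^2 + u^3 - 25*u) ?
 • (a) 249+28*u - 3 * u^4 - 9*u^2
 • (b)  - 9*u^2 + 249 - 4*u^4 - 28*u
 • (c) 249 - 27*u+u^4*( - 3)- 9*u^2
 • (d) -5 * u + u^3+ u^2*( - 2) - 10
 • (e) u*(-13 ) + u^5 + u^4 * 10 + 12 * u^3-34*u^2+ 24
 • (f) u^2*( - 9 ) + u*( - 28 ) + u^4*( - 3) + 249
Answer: f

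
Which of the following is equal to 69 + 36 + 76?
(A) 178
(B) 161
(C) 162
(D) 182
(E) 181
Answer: E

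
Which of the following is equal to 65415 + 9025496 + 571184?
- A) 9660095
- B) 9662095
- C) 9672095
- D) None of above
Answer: B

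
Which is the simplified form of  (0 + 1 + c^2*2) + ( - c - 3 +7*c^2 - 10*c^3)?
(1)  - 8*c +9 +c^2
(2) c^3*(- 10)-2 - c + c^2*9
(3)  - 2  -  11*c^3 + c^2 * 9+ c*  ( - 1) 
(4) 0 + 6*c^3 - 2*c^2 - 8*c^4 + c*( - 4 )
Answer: 2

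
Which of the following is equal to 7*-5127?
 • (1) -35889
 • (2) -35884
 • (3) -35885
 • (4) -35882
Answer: 1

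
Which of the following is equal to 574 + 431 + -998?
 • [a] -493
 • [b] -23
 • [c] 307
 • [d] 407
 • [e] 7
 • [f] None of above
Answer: e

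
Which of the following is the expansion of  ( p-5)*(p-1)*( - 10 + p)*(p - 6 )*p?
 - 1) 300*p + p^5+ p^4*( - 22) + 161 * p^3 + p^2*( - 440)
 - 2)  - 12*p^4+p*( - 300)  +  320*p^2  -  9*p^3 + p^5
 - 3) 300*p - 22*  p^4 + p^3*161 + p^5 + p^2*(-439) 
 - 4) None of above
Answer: 1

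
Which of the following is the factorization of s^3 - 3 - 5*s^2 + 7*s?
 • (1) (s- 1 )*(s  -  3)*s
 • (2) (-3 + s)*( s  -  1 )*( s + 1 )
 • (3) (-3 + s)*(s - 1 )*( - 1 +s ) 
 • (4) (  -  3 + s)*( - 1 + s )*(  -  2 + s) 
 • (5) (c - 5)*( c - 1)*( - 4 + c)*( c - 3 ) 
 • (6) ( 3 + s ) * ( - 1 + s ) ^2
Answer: 3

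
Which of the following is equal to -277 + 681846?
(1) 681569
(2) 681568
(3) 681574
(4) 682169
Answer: 1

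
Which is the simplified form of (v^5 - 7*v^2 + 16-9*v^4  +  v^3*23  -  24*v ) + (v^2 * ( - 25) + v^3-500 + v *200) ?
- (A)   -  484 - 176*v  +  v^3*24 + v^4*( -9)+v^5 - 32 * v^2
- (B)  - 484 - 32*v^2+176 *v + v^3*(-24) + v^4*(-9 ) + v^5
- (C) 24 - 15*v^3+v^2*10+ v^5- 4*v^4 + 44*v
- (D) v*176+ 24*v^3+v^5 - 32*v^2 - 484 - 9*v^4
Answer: D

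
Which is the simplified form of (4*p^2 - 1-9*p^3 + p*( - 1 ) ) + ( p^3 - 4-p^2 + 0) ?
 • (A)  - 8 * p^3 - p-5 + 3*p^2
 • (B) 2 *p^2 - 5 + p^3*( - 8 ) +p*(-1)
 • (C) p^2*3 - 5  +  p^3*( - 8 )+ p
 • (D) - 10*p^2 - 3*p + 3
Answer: A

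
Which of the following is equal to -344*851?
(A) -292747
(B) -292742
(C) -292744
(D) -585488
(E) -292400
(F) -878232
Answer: C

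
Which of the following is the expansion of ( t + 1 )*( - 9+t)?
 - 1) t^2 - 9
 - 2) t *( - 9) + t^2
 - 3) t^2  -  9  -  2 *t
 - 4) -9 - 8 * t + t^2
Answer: 4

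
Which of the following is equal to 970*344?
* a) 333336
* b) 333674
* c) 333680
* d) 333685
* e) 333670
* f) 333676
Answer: c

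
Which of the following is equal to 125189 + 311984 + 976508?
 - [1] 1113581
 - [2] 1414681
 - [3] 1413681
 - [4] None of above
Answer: 3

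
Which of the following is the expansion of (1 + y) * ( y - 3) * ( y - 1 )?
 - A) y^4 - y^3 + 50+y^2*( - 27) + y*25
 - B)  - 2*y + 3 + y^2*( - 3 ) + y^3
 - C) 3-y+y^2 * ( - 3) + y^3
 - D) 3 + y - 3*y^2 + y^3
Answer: C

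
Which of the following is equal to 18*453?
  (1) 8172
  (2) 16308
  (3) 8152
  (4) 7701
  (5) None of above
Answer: 5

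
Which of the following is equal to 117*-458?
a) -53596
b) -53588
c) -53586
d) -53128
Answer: c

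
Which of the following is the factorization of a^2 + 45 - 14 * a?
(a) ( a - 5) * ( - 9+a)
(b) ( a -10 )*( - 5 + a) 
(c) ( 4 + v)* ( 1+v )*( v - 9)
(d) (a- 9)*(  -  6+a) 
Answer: a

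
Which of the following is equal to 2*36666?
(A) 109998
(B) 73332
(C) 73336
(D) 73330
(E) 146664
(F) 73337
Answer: B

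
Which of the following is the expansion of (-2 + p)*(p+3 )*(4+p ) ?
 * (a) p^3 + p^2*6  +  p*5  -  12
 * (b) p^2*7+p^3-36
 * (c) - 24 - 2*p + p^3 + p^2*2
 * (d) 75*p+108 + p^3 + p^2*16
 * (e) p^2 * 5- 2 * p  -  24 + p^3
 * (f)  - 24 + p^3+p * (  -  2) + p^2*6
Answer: e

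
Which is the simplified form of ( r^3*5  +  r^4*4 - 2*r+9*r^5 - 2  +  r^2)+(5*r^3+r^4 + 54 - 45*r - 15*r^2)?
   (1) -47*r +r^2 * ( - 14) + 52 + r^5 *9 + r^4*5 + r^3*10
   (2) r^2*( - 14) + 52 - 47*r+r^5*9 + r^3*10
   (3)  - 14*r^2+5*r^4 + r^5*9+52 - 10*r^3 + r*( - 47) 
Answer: 1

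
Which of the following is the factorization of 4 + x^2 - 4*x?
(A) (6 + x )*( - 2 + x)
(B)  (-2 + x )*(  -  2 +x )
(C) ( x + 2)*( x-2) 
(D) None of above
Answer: B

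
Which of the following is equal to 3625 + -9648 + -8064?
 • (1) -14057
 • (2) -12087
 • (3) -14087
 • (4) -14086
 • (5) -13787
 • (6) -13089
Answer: 3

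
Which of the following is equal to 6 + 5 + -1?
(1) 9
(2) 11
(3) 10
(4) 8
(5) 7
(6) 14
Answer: 3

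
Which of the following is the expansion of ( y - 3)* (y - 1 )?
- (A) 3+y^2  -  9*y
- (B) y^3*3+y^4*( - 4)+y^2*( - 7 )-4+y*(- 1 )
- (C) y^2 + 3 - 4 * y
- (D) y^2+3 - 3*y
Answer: C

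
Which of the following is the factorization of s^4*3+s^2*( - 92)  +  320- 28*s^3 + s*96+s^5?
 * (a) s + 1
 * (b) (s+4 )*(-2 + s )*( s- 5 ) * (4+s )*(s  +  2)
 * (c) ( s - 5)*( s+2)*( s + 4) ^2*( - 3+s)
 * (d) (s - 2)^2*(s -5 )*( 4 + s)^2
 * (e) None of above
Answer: b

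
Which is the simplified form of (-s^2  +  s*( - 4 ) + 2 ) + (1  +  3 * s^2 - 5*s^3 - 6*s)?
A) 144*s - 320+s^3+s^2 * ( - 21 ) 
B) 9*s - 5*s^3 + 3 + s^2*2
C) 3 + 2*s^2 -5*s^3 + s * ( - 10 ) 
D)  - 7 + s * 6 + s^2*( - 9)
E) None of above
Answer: C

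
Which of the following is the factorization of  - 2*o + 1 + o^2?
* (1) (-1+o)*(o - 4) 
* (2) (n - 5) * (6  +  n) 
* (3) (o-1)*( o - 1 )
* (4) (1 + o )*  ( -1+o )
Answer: 3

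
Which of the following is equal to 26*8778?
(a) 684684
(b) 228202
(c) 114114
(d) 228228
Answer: d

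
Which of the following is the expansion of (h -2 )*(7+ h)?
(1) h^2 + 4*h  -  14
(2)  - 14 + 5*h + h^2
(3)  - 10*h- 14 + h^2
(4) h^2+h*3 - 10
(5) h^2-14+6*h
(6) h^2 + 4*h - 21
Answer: 2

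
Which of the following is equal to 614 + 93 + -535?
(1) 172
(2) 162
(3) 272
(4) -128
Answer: 1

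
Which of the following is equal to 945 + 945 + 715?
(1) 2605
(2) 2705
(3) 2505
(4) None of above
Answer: 1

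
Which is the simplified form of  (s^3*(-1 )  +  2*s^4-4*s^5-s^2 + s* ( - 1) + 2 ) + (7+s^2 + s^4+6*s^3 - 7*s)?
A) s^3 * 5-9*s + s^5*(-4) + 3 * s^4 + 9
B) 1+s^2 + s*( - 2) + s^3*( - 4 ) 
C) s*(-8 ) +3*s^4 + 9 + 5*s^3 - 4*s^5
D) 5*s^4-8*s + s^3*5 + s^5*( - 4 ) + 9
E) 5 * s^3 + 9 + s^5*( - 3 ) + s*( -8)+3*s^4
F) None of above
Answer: C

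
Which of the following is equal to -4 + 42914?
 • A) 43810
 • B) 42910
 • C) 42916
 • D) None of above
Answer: B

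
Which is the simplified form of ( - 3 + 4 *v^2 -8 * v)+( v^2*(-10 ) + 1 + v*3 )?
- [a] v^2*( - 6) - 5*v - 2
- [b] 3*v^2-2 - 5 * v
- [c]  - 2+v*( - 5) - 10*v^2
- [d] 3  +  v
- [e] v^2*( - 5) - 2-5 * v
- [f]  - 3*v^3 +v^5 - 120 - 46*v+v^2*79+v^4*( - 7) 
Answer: a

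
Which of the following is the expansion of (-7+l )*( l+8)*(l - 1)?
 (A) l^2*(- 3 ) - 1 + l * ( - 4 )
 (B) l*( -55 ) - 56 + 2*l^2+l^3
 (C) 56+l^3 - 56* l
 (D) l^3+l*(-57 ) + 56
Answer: D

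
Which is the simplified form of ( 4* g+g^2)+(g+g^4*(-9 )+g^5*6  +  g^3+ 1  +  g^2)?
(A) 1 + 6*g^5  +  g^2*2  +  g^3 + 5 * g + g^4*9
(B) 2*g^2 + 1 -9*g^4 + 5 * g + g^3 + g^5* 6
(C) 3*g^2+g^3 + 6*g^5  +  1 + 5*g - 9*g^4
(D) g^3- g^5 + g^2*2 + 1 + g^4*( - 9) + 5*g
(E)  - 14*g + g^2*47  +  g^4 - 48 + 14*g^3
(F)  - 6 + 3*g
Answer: B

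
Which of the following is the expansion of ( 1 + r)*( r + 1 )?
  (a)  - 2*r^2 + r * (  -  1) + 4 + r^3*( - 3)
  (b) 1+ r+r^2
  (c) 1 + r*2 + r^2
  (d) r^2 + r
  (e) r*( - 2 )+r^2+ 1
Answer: c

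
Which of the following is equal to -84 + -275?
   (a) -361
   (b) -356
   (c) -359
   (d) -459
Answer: c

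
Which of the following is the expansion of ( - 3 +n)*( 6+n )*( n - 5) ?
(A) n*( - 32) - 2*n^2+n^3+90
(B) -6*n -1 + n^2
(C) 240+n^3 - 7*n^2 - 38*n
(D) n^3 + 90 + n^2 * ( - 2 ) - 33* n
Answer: D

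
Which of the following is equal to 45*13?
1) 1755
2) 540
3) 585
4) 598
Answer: 3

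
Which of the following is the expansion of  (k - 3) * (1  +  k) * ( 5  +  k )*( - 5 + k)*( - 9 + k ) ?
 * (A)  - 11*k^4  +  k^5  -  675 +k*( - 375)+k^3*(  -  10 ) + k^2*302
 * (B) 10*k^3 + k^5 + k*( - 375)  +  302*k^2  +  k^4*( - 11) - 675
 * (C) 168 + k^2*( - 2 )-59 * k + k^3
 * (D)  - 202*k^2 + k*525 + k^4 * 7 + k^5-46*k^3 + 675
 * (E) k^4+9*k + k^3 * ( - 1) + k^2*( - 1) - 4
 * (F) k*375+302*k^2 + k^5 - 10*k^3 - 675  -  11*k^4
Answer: A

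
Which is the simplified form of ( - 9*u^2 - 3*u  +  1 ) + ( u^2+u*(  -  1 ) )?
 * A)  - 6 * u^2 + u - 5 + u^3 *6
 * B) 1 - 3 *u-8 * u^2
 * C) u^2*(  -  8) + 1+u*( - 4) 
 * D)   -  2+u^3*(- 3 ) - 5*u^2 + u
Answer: C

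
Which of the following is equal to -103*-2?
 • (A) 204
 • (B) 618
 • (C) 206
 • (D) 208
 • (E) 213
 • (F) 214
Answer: C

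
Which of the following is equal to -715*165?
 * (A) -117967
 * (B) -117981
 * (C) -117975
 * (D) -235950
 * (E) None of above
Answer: C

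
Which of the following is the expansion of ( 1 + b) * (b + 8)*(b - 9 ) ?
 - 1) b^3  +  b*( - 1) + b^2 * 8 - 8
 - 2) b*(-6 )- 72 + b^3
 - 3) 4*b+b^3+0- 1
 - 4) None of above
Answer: 4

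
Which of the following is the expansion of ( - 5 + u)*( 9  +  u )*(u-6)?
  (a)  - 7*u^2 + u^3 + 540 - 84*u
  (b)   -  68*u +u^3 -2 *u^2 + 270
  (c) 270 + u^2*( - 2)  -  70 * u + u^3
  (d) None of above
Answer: d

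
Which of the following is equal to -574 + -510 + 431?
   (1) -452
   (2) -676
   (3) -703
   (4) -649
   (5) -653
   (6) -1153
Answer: 5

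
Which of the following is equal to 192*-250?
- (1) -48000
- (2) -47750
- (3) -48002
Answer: 1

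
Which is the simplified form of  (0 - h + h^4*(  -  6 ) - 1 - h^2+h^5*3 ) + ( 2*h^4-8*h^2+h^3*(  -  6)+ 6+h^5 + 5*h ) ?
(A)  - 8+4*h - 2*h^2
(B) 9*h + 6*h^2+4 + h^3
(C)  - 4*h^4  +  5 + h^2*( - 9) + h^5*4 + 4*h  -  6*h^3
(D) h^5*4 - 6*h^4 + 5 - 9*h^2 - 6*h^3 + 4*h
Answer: C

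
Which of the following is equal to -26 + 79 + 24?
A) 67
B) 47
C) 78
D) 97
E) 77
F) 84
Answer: E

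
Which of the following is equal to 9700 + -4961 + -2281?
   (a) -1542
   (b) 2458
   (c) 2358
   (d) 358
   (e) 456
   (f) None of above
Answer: b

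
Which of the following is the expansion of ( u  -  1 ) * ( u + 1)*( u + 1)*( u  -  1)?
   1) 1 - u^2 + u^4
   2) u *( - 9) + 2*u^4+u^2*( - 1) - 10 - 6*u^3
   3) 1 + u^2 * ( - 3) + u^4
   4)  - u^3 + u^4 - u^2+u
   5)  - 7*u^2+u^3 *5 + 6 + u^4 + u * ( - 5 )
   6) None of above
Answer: 6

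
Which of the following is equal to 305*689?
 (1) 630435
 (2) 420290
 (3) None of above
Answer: 3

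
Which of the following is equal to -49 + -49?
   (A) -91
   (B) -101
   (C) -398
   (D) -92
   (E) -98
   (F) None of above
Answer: E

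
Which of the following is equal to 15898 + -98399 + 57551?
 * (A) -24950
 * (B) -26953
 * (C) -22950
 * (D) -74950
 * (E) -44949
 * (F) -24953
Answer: A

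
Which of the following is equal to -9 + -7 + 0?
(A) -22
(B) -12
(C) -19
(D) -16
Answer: D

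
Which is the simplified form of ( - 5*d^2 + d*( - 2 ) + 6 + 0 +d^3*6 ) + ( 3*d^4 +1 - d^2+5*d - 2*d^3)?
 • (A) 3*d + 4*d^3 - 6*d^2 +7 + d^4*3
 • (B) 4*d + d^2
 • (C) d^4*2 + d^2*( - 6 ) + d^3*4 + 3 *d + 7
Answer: A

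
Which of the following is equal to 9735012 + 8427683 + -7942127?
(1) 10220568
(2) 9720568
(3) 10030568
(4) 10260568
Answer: 1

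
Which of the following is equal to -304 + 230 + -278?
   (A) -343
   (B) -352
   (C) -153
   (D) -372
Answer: B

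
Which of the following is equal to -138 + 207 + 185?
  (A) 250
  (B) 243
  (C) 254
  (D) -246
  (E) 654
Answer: C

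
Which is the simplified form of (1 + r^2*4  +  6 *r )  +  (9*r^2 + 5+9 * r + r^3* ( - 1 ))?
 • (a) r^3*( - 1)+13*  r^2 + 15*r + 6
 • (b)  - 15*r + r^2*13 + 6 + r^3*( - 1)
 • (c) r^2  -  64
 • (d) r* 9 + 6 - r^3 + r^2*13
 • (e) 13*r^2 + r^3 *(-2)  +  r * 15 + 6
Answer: a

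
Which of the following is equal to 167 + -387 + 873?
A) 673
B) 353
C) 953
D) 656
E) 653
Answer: E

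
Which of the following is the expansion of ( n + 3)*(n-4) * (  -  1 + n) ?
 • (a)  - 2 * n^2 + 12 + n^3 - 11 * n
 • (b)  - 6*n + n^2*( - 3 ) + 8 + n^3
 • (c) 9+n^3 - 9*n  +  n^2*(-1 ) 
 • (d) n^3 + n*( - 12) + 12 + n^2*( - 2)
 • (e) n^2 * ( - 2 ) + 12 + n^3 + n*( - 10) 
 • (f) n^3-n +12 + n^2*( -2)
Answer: a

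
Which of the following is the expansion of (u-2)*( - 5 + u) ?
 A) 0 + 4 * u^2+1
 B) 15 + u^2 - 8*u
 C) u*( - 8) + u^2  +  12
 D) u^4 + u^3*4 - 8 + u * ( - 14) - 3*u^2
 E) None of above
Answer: E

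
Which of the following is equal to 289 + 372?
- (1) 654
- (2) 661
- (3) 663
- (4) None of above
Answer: 2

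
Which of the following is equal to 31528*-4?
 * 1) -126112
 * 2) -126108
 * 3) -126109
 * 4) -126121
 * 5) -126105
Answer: 1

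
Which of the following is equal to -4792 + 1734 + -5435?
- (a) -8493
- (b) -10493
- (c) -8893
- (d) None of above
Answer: a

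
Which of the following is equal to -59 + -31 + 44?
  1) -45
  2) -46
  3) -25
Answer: 2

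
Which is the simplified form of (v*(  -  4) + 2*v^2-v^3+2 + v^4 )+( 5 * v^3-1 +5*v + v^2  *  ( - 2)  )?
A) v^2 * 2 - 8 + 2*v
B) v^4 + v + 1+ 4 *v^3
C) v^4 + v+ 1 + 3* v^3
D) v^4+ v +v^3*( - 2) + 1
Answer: B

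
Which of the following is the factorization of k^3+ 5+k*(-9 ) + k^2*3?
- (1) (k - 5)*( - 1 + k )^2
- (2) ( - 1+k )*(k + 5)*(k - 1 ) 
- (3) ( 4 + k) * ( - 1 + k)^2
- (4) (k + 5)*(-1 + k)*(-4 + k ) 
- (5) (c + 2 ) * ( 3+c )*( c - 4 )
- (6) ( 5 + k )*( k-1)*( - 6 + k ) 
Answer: 2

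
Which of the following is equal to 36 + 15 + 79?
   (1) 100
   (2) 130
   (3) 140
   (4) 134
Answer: 2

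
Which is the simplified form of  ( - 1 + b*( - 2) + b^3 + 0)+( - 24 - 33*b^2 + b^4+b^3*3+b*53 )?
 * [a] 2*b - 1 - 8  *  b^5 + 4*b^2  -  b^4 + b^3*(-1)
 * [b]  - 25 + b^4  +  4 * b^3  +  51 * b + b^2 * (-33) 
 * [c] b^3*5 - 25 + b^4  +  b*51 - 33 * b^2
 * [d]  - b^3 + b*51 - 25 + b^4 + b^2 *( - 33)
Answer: b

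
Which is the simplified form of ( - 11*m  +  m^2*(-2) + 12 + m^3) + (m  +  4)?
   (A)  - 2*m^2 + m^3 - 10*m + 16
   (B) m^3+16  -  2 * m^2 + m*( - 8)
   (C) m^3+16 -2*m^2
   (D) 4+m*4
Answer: A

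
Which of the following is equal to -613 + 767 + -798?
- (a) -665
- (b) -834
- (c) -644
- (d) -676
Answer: c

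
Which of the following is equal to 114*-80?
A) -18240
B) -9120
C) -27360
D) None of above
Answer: B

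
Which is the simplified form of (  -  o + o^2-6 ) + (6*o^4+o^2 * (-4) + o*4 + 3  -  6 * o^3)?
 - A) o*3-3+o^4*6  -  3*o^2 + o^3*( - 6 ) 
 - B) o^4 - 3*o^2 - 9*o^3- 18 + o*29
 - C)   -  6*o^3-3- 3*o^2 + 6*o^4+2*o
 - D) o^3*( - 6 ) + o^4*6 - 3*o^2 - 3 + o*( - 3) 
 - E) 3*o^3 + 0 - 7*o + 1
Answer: A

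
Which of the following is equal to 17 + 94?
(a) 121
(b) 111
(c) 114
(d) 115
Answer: b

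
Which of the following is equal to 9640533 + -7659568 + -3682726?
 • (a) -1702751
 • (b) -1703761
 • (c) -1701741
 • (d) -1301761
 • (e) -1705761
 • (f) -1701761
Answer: f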